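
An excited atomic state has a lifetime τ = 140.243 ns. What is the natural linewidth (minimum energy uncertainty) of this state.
2.347 neV

Using the energy-time uncertainty principle:
ΔEΔt ≥ ℏ/2

The lifetime τ represents the time uncertainty Δt.
The natural linewidth (minimum energy uncertainty) is:

ΔE = ℏ/(2τ)
ΔE = (1.055e-34 J·s) / (2 × 1.402e-07 s)
ΔE = 3.760e-28 J = 2.347 neV

This natural linewidth limits the precision of spectroscopic measurements.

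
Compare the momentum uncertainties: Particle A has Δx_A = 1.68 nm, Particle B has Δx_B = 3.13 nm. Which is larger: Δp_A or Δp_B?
Particle A has the larger minimum momentum uncertainty, by a factor of 1.86.

For each particle, the minimum momentum uncertainty is Δp_min = ℏ/(2Δx):

Particle A: Δp_A = ℏ/(2×1.680e-09 m) = 3.139e-26 kg·m/s
Particle B: Δp_B = ℏ/(2×3.130e-09 m) = 1.685e-26 kg·m/s

Ratio: Δp_A/Δp_B = 1.86

Since Δp_min ∝ 1/Δx, the particle with smaller position uncertainty (A) has larger momentum uncertainty.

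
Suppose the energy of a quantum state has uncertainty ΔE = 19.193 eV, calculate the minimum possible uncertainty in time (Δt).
17.147 as

Using the energy-time uncertainty principle:
ΔEΔt ≥ ℏ/2

The minimum uncertainty in time is:
Δt_min = ℏ/(2ΔE)
Δt_min = (1.055e-34 J·s) / (2 × 3.075e-18 J)
Δt_min = 1.715e-17 s = 17.147 as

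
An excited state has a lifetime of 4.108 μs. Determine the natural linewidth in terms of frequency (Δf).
19.371 kHz

Using the energy-time uncertainty principle and E = hf:
ΔEΔt ≥ ℏ/2
hΔf·Δt ≥ ℏ/2

The minimum frequency uncertainty is:
Δf = ℏ/(2hτ) = 1/(4πτ)
Δf = 1/(4π × 4.108e-06 s)
Δf = 1.937e+04 Hz = 19.371 kHz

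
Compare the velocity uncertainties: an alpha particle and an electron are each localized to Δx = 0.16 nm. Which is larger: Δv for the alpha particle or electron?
The electron has the larger minimum velocity uncertainty, by a ratio of 7294.3.

For both particles, Δp_min = ℏ/(2Δx) = 3.296e-25 kg·m/s (same for both).

The velocity uncertainty is Δv = Δp/m:
- alpha particle: Δv = 3.296e-25 / 6.645e-27 = 4.960e+01 m/s = 49.597 m/s
- electron: Δv = 3.296e-25 / 9.109e-31 = 3.618e+05 m/s = 361.774 km/s

Ratio: 3.618e+05 / 4.960e+01 = 7294.3

The lighter particle has larger velocity uncertainty because Δv ∝ 1/m.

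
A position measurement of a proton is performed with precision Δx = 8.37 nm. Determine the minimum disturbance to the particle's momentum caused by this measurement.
6.300 × 10^-27 kg·m/s

The uncertainty principle implies that measuring position disturbs momentum:
ΔxΔp ≥ ℏ/2

When we measure position with precision Δx, we necessarily introduce a momentum uncertainty:
Δp ≥ ℏ/(2Δx)
Δp_min = (1.055e-34 J·s) / (2 × 8.370e-09 m)
Δp_min = 6.300e-27 kg·m/s

The more precisely we measure position, the greater the momentum disturbance.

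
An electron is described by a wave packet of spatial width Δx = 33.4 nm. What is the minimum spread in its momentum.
1.579 × 10^-27 kg·m/s

For a wave packet, the spatial width Δx and momentum spread Δp are related by the uncertainty principle:
ΔxΔp ≥ ℏ/2

The minimum momentum spread is:
Δp_min = ℏ/(2Δx)
Δp_min = (1.055e-34 J·s) / (2 × 3.340e-08 m)
Δp_min = 1.579e-27 kg·m/s

A wave packet cannot have both a well-defined position and well-defined momentum.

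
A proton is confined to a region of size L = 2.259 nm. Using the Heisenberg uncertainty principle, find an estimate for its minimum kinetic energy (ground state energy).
1.017 μeV

Using the uncertainty principle to estimate ground state energy:

1. The position uncertainty is approximately the confinement size:
   Δx ≈ L = 2.259e-09 m

2. From ΔxΔp ≥ ℏ/2, the minimum momentum uncertainty is:
   Δp ≈ ℏ/(2L) = 2.334e-26 kg·m/s

3. The kinetic energy is approximately:
   KE ≈ (Δp)²/(2m) = (2.334e-26)²/(2 × 1.673e-27 kg)
   KE ≈ 1.629e-25 J = 1.017 μeV

This is an order-of-magnitude estimate of the ground state energy.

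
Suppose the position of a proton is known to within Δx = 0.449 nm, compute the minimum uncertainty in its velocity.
70.210 m/s

Using the Heisenberg uncertainty principle and Δp = mΔv:
ΔxΔp ≥ ℏ/2
Δx(mΔv) ≥ ℏ/2

The minimum uncertainty in velocity is:
Δv_min = ℏ/(2mΔx)
Δv_min = (1.055e-34 J·s) / (2 × 1.673e-27 kg × 4.490e-10 m)
Δv_min = 7.021e+01 m/s = 70.210 m/s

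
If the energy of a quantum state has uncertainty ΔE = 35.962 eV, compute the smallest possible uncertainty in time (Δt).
9.151 as

Using the energy-time uncertainty principle:
ΔEΔt ≥ ℏ/2

The minimum uncertainty in time is:
Δt_min = ℏ/(2ΔE)
Δt_min = (1.055e-34 J·s) / (2 × 5.762e-18 J)
Δt_min = 9.151e-18 s = 9.151 as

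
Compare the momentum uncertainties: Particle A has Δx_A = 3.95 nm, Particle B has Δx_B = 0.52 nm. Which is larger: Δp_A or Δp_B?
Particle B has the larger minimum momentum uncertainty, by a factor of 7.60.

For each particle, the minimum momentum uncertainty is Δp_min = ℏ/(2Δx):

Particle A: Δp_A = ℏ/(2×3.950e-09 m) = 1.335e-26 kg·m/s
Particle B: Δp_B = ℏ/(2×5.200e-10 m) = 1.014e-25 kg·m/s

Ratio: Δp_B/Δp_A = 7.60

Since Δp_min ∝ 1/Δx, the particle with smaller position uncertainty (B) has larger momentum uncertainty.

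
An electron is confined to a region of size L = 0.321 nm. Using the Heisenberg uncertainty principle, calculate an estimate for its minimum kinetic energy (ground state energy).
92.438 meV

Using the uncertainty principle to estimate ground state energy:

1. The position uncertainty is approximately the confinement size:
   Δx ≈ L = 3.210e-10 m

2. From ΔxΔp ≥ ℏ/2, the minimum momentum uncertainty is:
   Δp ≈ ℏ/(2L) = 1.643e-25 kg·m/s

3. The kinetic energy is approximately:
   KE ≈ (Δp)²/(2m) = (1.643e-25)²/(2 × 9.109e-31 kg)
   KE ≈ 1.481e-20 J = 92.438 meV

This is an order-of-magnitude estimate of the ground state energy.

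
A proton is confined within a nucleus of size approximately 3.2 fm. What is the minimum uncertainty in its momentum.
1.648 × 10^-20 kg·m/s

Using the Heisenberg uncertainty principle:
ΔxΔp ≥ ℏ/2

With Δx ≈ L = 3.200e-15 m (the confinement size):
Δp_min = ℏ/(2Δx)
Δp_min = (1.055e-34 J·s) / (2 × 3.200e-15 m)
Δp_min = 1.648e-20 kg·m/s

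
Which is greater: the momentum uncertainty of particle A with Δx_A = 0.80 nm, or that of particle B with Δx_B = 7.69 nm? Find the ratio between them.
Particle A has the larger minimum momentum uncertainty, by a factor of 9.61.

For each particle, the minimum momentum uncertainty is Δp_min = ℏ/(2Δx):

Particle A: Δp_A = ℏ/(2×8.000e-10 m) = 6.591e-26 kg·m/s
Particle B: Δp_B = ℏ/(2×7.690e-09 m) = 6.857e-27 kg·m/s

Ratio: Δp_A/Δp_B = 9.61

Since Δp_min ∝ 1/Δx, the particle with smaller position uncertainty (A) has larger momentum uncertainty.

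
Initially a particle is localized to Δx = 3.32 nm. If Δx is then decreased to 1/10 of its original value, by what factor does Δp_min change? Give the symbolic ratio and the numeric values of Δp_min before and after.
Original Δp_min = 1.588 × 10^-26 kg·m/s; new Δp'_min = 1.588 × 10^-25 kg·m/s; ratio Δp'_min/Δp_min = 10.

From the uncertainty principle ΔxΔp ≥ ℏ/2, the minimum momentum uncertainty is Δp_min = ℏ/(2Δx).

Original (Δx = 3.32 nm = 3.320e-09 m):
Δp_min = (1.055e-34 J·s)/(2 × 3.320e-09 m) = 1.588e-26 kg·m/s

When Δx → (1/10)Δx:
Δp'_min = ℏ/(2 × (1/10)Δx) = 10 × ℏ/(2Δx) = 10 × Δp_min
Δp'_min = 10 × 1.588e-26 kg·m/s = 1.588e-25 kg·m/s

Since Δp_min ∝ 1/Δx, when Δx is decreased to 1/10 of its original value, Δp_min increases to 10 times its original value.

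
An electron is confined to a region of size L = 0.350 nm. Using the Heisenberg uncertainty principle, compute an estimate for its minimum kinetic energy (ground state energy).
77.755 meV

Using the uncertainty principle to estimate ground state energy:

1. The position uncertainty is approximately the confinement size:
   Δx ≈ L = 3.500e-10 m

2. From ΔxΔp ≥ ℏ/2, the minimum momentum uncertainty is:
   Δp ≈ ℏ/(2L) = 1.507e-25 kg·m/s

3. The kinetic energy is approximately:
   KE ≈ (Δp)²/(2m) = (1.507e-25)²/(2 × 9.109e-31 kg)
   KE ≈ 1.246e-20 J = 77.755 meV

This is an order-of-magnitude estimate of the ground state energy.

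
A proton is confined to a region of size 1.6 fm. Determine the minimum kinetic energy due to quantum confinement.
2.026 MeV

Using the uncertainty principle:

1. Position uncertainty: Δx ≈ 1.600e-15 m
2. Minimum momentum uncertainty: Δp = ℏ/(2Δx) = 3.296e-20 kg·m/s
3. Minimum kinetic energy:
   KE = (Δp)²/(2m) = (3.296e-20)²/(2 × 1.673e-27 kg)
   KE = 3.247e-13 J = 2.026 MeV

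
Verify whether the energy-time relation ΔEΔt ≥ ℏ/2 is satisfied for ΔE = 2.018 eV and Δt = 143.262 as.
No, it violates the uncertainty relation.

Calculate the product ΔEΔt:
ΔE = 2.018 eV = 3.233e-19 J
ΔEΔt = (3.233e-19 J) × (1.433e-16 s)
ΔEΔt = 4.632e-35 J·s

Compare to the minimum allowed value ℏ/2:
ℏ/2 = 5.273e-35 J·s

Since ΔEΔt = 4.632e-35 J·s < 5.273e-35 J·s = ℏ/2,
this violates the uncertainty relation.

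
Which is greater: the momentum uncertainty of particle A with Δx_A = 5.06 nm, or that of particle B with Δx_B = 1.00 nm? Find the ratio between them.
Particle B has the larger minimum momentum uncertainty, by a factor of 5.06.

For each particle, the minimum momentum uncertainty is Δp_min = ℏ/(2Δx):

Particle A: Δp_A = ℏ/(2×5.060e-09 m) = 1.042e-26 kg·m/s
Particle B: Δp_B = ℏ/(2×1.000e-09 m) = 5.273e-26 kg·m/s

Ratio: Δp_B/Δp_A = 5.06

Since Δp_min ∝ 1/Δx, the particle with smaller position uncertainty (B) has larger momentum uncertainty.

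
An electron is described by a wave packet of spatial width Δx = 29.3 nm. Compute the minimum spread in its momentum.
1.800 × 10^-27 kg·m/s

For a wave packet, the spatial width Δx and momentum spread Δp are related by the uncertainty principle:
ΔxΔp ≥ ℏ/2

The minimum momentum spread is:
Δp_min = ℏ/(2Δx)
Δp_min = (1.055e-34 J·s) / (2 × 2.930e-08 m)
Δp_min = 1.800e-27 kg·m/s

A wave packet cannot have both a well-defined position and well-defined momentum.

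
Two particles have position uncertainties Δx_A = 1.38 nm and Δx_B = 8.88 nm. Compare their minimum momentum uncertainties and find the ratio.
Particle A has the larger minimum momentum uncertainty, by a factor of 6.43.

For each particle, the minimum momentum uncertainty is Δp_min = ℏ/(2Δx):

Particle A: Δp_A = ℏ/(2×1.380e-09 m) = 3.821e-26 kg·m/s
Particle B: Δp_B = ℏ/(2×8.880e-09 m) = 5.938e-27 kg·m/s

Ratio: Δp_A/Δp_B = 6.43

Since Δp_min ∝ 1/Δx, the particle with smaller position uncertainty (A) has larger momentum uncertainty.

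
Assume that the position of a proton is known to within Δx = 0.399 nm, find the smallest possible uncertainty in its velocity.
79.009 m/s

Using the Heisenberg uncertainty principle and Δp = mΔv:
ΔxΔp ≥ ℏ/2
Δx(mΔv) ≥ ℏ/2

The minimum uncertainty in velocity is:
Δv_min = ℏ/(2mΔx)
Δv_min = (1.055e-34 J·s) / (2 × 1.673e-27 kg × 3.990e-10 m)
Δv_min = 7.901e+01 m/s = 79.009 m/s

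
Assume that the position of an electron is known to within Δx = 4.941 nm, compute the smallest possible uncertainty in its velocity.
11.715 km/s

Using the Heisenberg uncertainty principle and Δp = mΔv:
ΔxΔp ≥ ℏ/2
Δx(mΔv) ≥ ℏ/2

The minimum uncertainty in velocity is:
Δv_min = ℏ/(2mΔx)
Δv_min = (1.055e-34 J·s) / (2 × 9.109e-31 kg × 4.941e-09 m)
Δv_min = 1.172e+04 m/s = 11.715 km/s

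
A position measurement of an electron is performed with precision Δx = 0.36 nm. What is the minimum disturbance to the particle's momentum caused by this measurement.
1.465 × 10^-25 kg·m/s

The uncertainty principle implies that measuring position disturbs momentum:
ΔxΔp ≥ ℏ/2

When we measure position with precision Δx, we necessarily introduce a momentum uncertainty:
Δp ≥ ℏ/(2Δx)
Δp_min = (1.055e-34 J·s) / (2 × 3.600e-10 m)
Δp_min = 1.465e-25 kg·m/s

The more precisely we measure position, the greater the momentum disturbance.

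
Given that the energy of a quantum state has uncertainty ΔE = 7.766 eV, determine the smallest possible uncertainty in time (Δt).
42.378 as

Using the energy-time uncertainty principle:
ΔEΔt ≥ ℏ/2

The minimum uncertainty in time is:
Δt_min = ℏ/(2ΔE)
Δt_min = (1.055e-34 J·s) / (2 × 1.244e-18 J)
Δt_min = 4.238e-17 s = 42.378 as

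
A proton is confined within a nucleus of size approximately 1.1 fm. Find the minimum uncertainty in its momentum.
4.794 × 10^-20 kg·m/s

Using the Heisenberg uncertainty principle:
ΔxΔp ≥ ℏ/2

With Δx ≈ L = 1.100e-15 m (the confinement size):
Δp_min = ℏ/(2Δx)
Δp_min = (1.055e-34 J·s) / (2 × 1.100e-15 m)
Δp_min = 4.794e-20 kg·m/s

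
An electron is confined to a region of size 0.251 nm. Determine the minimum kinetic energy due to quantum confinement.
151.187 meV

Using the uncertainty principle:

1. Position uncertainty: Δx ≈ 2.510e-10 m
2. Minimum momentum uncertainty: Δp = ℏ/(2Δx) = 2.101e-25 kg·m/s
3. Minimum kinetic energy:
   KE = (Δp)²/(2m) = (2.101e-25)²/(2 × 9.109e-31 kg)
   KE = 2.422e-20 J = 151.187 meV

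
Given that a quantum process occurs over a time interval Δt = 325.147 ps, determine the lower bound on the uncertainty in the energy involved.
1.012 μeV

Using the energy-time uncertainty principle:
ΔEΔt ≥ ℏ/2

The minimum uncertainty in energy is:
ΔE_min = ℏ/(2Δt)
ΔE_min = (1.055e-34 J·s) / (2 × 3.251e-10 s)
ΔE_min = 1.622e-25 J = 1.012 μeV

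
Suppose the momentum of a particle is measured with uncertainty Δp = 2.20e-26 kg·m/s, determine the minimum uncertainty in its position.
2.397 nm

Using the Heisenberg uncertainty principle:
ΔxΔp ≥ ℏ/2

The minimum uncertainty in position is:
Δx_min = ℏ/(2Δp)
Δx_min = (1.055e-34 J·s) / (2 × 2.200e-26 kg·m/s)
Δx_min = 2.397e-09 m = 2.397 nm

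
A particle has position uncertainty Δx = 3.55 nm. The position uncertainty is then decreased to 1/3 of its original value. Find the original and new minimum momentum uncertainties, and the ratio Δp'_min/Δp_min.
Original Δp_min = 1.485 × 10^-26 kg·m/s; new Δp'_min = 4.456 × 10^-26 kg·m/s; ratio Δp'_min/Δp_min = 3.

From the uncertainty principle ΔxΔp ≥ ℏ/2, the minimum momentum uncertainty is Δp_min = ℏ/(2Δx).

Original (Δx = 3.55 nm = 3.550e-09 m):
Δp_min = (1.055e-34 J·s)/(2 × 3.550e-09 m) = 1.485e-26 kg·m/s

When Δx → (1/3)Δx:
Δp'_min = ℏ/(2 × (1/3)Δx) = 3 × ℏ/(2Δx) = 3 × Δp_min
Δp'_min = 3 × 1.485e-26 kg·m/s = 4.456e-26 kg·m/s

Since Δp_min ∝ 1/Δx, when Δx is decreased to 1/3 of its original value, Δp_min increases to 3 times its original value.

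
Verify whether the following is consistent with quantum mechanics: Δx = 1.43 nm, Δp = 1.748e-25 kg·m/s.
Yes, it satisfies the uncertainty principle.

Calculate the product ΔxΔp:
ΔxΔp = (1.430e-09 m) × (1.748e-25 kg·m/s)
ΔxΔp = 2.500e-34 J·s

Compare to the minimum allowed value ℏ/2:
ℏ/2 = 5.273e-35 J·s

Since ΔxΔp = 2.500e-34 J·s ≥ 5.273e-35 J·s = ℏ/2,
the measurement satisfies the uncertainty principle.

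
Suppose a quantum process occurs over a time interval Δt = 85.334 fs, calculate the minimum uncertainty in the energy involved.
3.857 meV

Using the energy-time uncertainty principle:
ΔEΔt ≥ ℏ/2

The minimum uncertainty in energy is:
ΔE_min = ℏ/(2Δt)
ΔE_min = (1.055e-34 J·s) / (2 × 8.533e-14 s)
ΔE_min = 6.179e-22 J = 3.857 meV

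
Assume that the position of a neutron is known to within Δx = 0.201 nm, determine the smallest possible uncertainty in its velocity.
156.622 m/s

Using the Heisenberg uncertainty principle and Δp = mΔv:
ΔxΔp ≥ ℏ/2
Δx(mΔv) ≥ ℏ/2

The minimum uncertainty in velocity is:
Δv_min = ℏ/(2mΔx)
Δv_min = (1.055e-34 J·s) / (2 × 1.675e-27 kg × 2.010e-10 m)
Δv_min = 1.566e+02 m/s = 156.622 m/s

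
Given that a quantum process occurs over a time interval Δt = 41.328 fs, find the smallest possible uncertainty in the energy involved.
7.963 meV

Using the energy-time uncertainty principle:
ΔEΔt ≥ ℏ/2

The minimum uncertainty in energy is:
ΔE_min = ℏ/(2Δt)
ΔE_min = (1.055e-34 J·s) / (2 × 4.133e-14 s)
ΔE_min = 1.276e-21 J = 7.963 meV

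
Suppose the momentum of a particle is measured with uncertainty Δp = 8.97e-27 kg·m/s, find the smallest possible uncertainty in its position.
5.878 nm

Using the Heisenberg uncertainty principle:
ΔxΔp ≥ ℏ/2

The minimum uncertainty in position is:
Δx_min = ℏ/(2Δp)
Δx_min = (1.055e-34 J·s) / (2 × 8.970e-27 kg·m/s)
Δx_min = 5.878e-09 m = 5.878 nm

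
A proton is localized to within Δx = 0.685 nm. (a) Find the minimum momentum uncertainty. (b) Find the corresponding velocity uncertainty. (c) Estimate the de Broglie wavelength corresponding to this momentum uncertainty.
(a) Δp_min = 7.698 × 10^-26 kg·m/s
(b) Δv_min = 46.021 m/s
(c) λ_dB = 8.608 nm

Step-by-step:

(a) From the uncertainty principle:
Δp_min = ℏ/(2Δx) = (1.055e-34 J·s)/(2 × 6.850e-10 m) = 7.698e-26 kg·m/s

(b) The velocity uncertainty:
Δv = Δp/m = (7.698e-26 kg·m/s)/(1.673e-27 kg) = 4.602e+01 m/s = 46.021 m/s

(c) The de Broglie wavelength for this momentum:
λ = h/p = (6.626e-34 J·s)/(7.698e-26 kg·m/s) = 8.608e-09 m = 8.608 nm

Note: The de Broglie wavelength is comparable to the localization size, as expected from wave-particle duality.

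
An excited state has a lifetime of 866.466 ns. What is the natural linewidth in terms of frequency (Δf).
91.841 kHz

Using the energy-time uncertainty principle and E = hf:
ΔEΔt ≥ ℏ/2
hΔf·Δt ≥ ℏ/2

The minimum frequency uncertainty is:
Δf = ℏ/(2hτ) = 1/(4πτ)
Δf = 1/(4π × 8.665e-07 s)
Δf = 9.184e+04 Hz = 91.841 kHz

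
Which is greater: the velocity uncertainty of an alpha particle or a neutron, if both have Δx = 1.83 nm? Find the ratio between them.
The neutron has the larger minimum velocity uncertainty, by a ratio of 4.0.

For both particles, Δp_min = ℏ/(2Δx) = 2.881e-26 kg·m/s (same for both).

The velocity uncertainty is Δv = Δp/m:
- alpha particle: Δv = 2.881e-26 / 6.645e-27 = 4.336e+00 m/s = 4.336 m/s
- neutron: Δv = 2.881e-26 / 1.675e-27 = 1.720e+01 m/s = 17.203 m/s

Ratio: 1.720e+01 / 4.336e+00 = 4.0

The lighter particle has larger velocity uncertainty because Δv ∝ 1/m.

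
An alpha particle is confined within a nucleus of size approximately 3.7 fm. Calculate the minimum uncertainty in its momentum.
1.425 × 10^-20 kg·m/s

Using the Heisenberg uncertainty principle:
ΔxΔp ≥ ℏ/2

With Δx ≈ L = 3.700e-15 m (the confinement size):
Δp_min = ℏ/(2Δx)
Δp_min = (1.055e-34 J·s) / (2 × 3.700e-15 m)
Δp_min = 1.425e-20 kg·m/s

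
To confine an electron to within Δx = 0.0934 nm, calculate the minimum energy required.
1.092 eV

Localizing a particle requires giving it sufficient momentum uncertainty:

1. From uncertainty principle: Δp ≥ ℏ/(2Δx)
   Δp_min = (1.055e-34 J·s) / (2 × 9.340e-11 m)
   Δp_min = 5.645e-25 kg·m/s

2. This momentum uncertainty corresponds to kinetic energy:
   KE ≈ (Δp)²/(2m) = (5.645e-25)²/(2 × 9.109e-31 kg)
   KE = 1.749e-19 J = 1.092 eV

Tighter localization requires more energy.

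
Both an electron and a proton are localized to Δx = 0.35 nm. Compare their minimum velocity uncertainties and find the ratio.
The electron has the larger minimum velocity uncertainty, by a ratio of 1836.2.

For both particles, Δp_min = ℏ/(2Δx) = 1.507e-25 kg·m/s (same for both).

The velocity uncertainty is Δv = Δp/m:
- electron: Δv = 1.507e-25 / 9.109e-31 = 1.654e+05 m/s = 165.382 km/s
- proton: Δv = 1.507e-25 / 1.673e-27 = 9.007e+01 m/s = 90.070 m/s

Ratio: 1.654e+05 / 9.007e+01 = 1836.2

The lighter particle has larger velocity uncertainty because Δv ∝ 1/m.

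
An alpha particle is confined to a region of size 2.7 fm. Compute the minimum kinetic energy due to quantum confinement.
179.123 keV

Using the uncertainty principle:

1. Position uncertainty: Δx ≈ 2.700e-15 m
2. Minimum momentum uncertainty: Δp = ℏ/(2Δx) = 1.953e-20 kg·m/s
3. Minimum kinetic energy:
   KE = (Δp)²/(2m) = (1.953e-20)²/(2 × 6.645e-27 kg)
   KE = 2.870e-14 J = 179.123 keV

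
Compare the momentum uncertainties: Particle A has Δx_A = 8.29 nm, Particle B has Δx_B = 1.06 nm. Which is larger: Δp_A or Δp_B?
Particle B has the larger minimum momentum uncertainty, by a factor of 7.82.

For each particle, the minimum momentum uncertainty is Δp_min = ℏ/(2Δx):

Particle A: Δp_A = ℏ/(2×8.290e-09 m) = 6.361e-27 kg·m/s
Particle B: Δp_B = ℏ/(2×1.060e-09 m) = 4.974e-26 kg·m/s

Ratio: Δp_B/Δp_A = 7.82

Since Δp_min ∝ 1/Δx, the particle with smaller position uncertainty (B) has larger momentum uncertainty.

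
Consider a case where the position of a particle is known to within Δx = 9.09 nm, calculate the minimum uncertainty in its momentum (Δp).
5.801 × 10^-27 kg·m/s

Using the Heisenberg uncertainty principle:
ΔxΔp ≥ ℏ/2

The minimum uncertainty in momentum is:
Δp_min = ℏ/(2Δx)
Δp_min = (1.055e-34 J·s) / (2 × 9.090e-09 m)
Δp_min = 5.801e-27 kg·m/s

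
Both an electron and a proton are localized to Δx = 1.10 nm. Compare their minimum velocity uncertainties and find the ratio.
The electron has the larger minimum velocity uncertainty, by a ratio of 1836.2.

For both particles, Δp_min = ℏ/(2Δx) = 4.794e-26 kg·m/s (same for both).

The velocity uncertainty is Δv = Δp/m:
- electron: Δv = 4.794e-26 / 9.109e-31 = 5.262e+04 m/s = 52.622 km/s
- proton: Δv = 4.794e-26 / 1.673e-27 = 2.866e+01 m/s = 28.659 m/s

Ratio: 5.262e+04 / 2.866e+01 = 1836.2

The lighter particle has larger velocity uncertainty because Δv ∝ 1/m.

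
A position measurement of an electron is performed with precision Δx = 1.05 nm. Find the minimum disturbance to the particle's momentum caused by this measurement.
5.022 × 10^-26 kg·m/s

The uncertainty principle implies that measuring position disturbs momentum:
ΔxΔp ≥ ℏ/2

When we measure position with precision Δx, we necessarily introduce a momentum uncertainty:
Δp ≥ ℏ/(2Δx)
Δp_min = (1.055e-34 J·s) / (2 × 1.050e-09 m)
Δp_min = 5.022e-26 kg·m/s

The more precisely we measure position, the greater the momentum disturbance.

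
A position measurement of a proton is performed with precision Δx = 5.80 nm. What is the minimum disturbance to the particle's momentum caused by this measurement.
9.091 × 10^-27 kg·m/s

The uncertainty principle implies that measuring position disturbs momentum:
ΔxΔp ≥ ℏ/2

When we measure position with precision Δx, we necessarily introduce a momentum uncertainty:
Δp ≥ ℏ/(2Δx)
Δp_min = (1.055e-34 J·s) / (2 × 5.800e-09 m)
Δp_min = 9.091e-27 kg·m/s

The more precisely we measure position, the greater the momentum disturbance.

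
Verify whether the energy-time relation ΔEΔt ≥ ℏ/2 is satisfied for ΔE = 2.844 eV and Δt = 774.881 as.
Yes, it satisfies the uncertainty relation.

Calculate the product ΔEΔt:
ΔE = 2.844 eV = 4.557e-19 J
ΔEΔt = (4.557e-19 J) × (7.749e-16 s)
ΔEΔt = 3.531e-34 J·s

Compare to the minimum allowed value ℏ/2:
ℏ/2 = 5.273e-35 J·s

Since ΔEΔt = 3.531e-34 J·s ≥ 5.273e-35 J·s = ℏ/2,
this satisfies the uncertainty relation.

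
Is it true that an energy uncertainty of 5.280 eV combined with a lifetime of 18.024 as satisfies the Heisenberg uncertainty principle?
No, it violates the uncertainty relation.

Calculate the product ΔEΔt:
ΔE = 5.280 eV = 8.459e-19 J
ΔEΔt = (8.459e-19 J) × (1.802e-17 s)
ΔEΔt = 1.525e-35 J·s

Compare to the minimum allowed value ℏ/2:
ℏ/2 = 5.273e-35 J·s

Since ΔEΔt = 1.525e-35 J·s < 5.273e-35 J·s = ℏ/2,
this violates the uncertainty relation.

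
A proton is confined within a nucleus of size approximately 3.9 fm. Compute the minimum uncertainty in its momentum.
1.352 × 10^-20 kg·m/s

Using the Heisenberg uncertainty principle:
ΔxΔp ≥ ℏ/2

With Δx ≈ L = 3.900e-15 m (the confinement size):
Δp_min = ℏ/(2Δx)
Δp_min = (1.055e-34 J·s) / (2 × 3.900e-15 m)
Δp_min = 1.352e-20 kg·m/s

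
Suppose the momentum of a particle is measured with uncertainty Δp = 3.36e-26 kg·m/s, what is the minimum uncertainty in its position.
1.569 nm

Using the Heisenberg uncertainty principle:
ΔxΔp ≥ ℏ/2

The minimum uncertainty in position is:
Δx_min = ℏ/(2Δp)
Δx_min = (1.055e-34 J·s) / (2 × 3.360e-26 kg·m/s)
Δx_min = 1.569e-09 m = 1.569 nm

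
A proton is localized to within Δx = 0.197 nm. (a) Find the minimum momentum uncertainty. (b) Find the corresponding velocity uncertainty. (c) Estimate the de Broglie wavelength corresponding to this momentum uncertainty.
(a) Δp_min = 2.677 × 10^-25 kg·m/s
(b) Δv_min = 160.023 m/s
(c) λ_dB = 2.476 nm

Step-by-step:

(a) From the uncertainty principle:
Δp_min = ℏ/(2Δx) = (1.055e-34 J·s)/(2 × 1.970e-10 m) = 2.677e-25 kg·m/s

(b) The velocity uncertainty:
Δv = Δp/m = (2.677e-25 kg·m/s)/(1.673e-27 kg) = 1.600e+02 m/s = 160.023 m/s

(c) The de Broglie wavelength for this momentum:
λ = h/p = (6.626e-34 J·s)/(2.677e-25 kg·m/s) = 2.476e-09 m = 2.476 nm

Note: The de Broglie wavelength is comparable to the localization size, as expected from wave-particle duality.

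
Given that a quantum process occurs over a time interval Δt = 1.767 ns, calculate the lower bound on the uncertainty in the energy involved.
186.251 neV

Using the energy-time uncertainty principle:
ΔEΔt ≥ ℏ/2

The minimum uncertainty in energy is:
ΔE_min = ℏ/(2Δt)
ΔE_min = (1.055e-34 J·s) / (2 × 1.767e-09 s)
ΔE_min = 2.984e-26 J = 186.251 neV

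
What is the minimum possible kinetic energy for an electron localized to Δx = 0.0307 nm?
10.106 eV

Localizing a particle requires giving it sufficient momentum uncertainty:

1. From uncertainty principle: Δp ≥ ℏ/(2Δx)
   Δp_min = (1.055e-34 J·s) / (2 × 3.070e-11 m)
   Δp_min = 1.718e-24 kg·m/s

2. This momentum uncertainty corresponds to kinetic energy:
   KE ≈ (Δp)²/(2m) = (1.718e-24)²/(2 × 9.109e-31 kg)
   KE = 1.619e-18 J = 10.106 eV

Tighter localization requires more energy.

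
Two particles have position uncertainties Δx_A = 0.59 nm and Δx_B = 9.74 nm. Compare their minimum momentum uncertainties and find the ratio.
Particle A has the larger minimum momentum uncertainty, by a factor of 16.51.

For each particle, the minimum momentum uncertainty is Δp_min = ℏ/(2Δx):

Particle A: Δp_A = ℏ/(2×5.900e-10 m) = 8.937e-26 kg·m/s
Particle B: Δp_B = ℏ/(2×9.740e-09 m) = 5.414e-27 kg·m/s

Ratio: Δp_A/Δp_B = 16.51

Since Δp_min ∝ 1/Δx, the particle with smaller position uncertainty (A) has larger momentum uncertainty.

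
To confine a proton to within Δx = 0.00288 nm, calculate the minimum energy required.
625.416 meV

Localizing a particle requires giving it sufficient momentum uncertainty:

1. From uncertainty principle: Δp ≥ ℏ/(2Δx)
   Δp_min = (1.055e-34 J·s) / (2 × 2.880e-12 m)
   Δp_min = 1.831e-23 kg·m/s

2. This momentum uncertainty corresponds to kinetic energy:
   KE ≈ (Δp)²/(2m) = (1.831e-23)²/(2 × 1.673e-27 kg)
   KE = 1.002e-19 J = 625.416 meV

Tighter localization requires more energy.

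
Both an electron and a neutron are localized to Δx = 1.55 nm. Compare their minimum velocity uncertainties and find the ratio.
The electron has the larger minimum velocity uncertainty, by a ratio of 1838.7.

For both particles, Δp_min = ℏ/(2Δx) = 3.402e-26 kg·m/s (same for both).

The velocity uncertainty is Δv = Δp/m:
- electron: Δv = 3.402e-26 / 9.109e-31 = 3.734e+04 m/s = 37.344 km/s
- neutron: Δv = 3.402e-26 / 1.675e-27 = 2.031e+01 m/s = 20.310 m/s

Ratio: 3.734e+04 / 2.031e+01 = 1838.7

The lighter particle has larger velocity uncertainty because Δv ∝ 1/m.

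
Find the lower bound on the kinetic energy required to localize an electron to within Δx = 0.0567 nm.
2.963 eV

Localizing a particle requires giving it sufficient momentum uncertainty:

1. From uncertainty principle: Δp ≥ ℏ/(2Δx)
   Δp_min = (1.055e-34 J·s) / (2 × 5.670e-11 m)
   Δp_min = 9.300e-25 kg·m/s

2. This momentum uncertainty corresponds to kinetic energy:
   KE ≈ (Δp)²/(2m) = (9.300e-25)²/(2 × 9.109e-31 kg)
   KE = 4.747e-19 J = 2.963 eV

Tighter localization requires more energy.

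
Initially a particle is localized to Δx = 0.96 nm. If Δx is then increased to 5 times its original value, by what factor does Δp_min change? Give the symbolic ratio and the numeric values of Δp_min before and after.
Original Δp_min = 5.493 × 10^-26 kg·m/s; new Δp'_min = 1.099 × 10^-26 kg·m/s; ratio Δp'_min/Δp_min = 1/5.

From the uncertainty principle ΔxΔp ≥ ℏ/2, the minimum momentum uncertainty is Δp_min = ℏ/(2Δx).

Original (Δx = 0.96 nm = 9.600e-10 m):
Δp_min = (1.055e-34 J·s)/(2 × 9.600e-10 m) = 5.493e-26 kg·m/s

When Δx → 5Δx:
Δp'_min = ℏ/(2 × 5Δx) = (1/5) × ℏ/(2Δx) = (1/5) × Δp_min
Δp'_min = 1/5 × 5.493e-26 kg·m/s = 1.099e-26 kg·m/s

Since Δp_min ∝ 1/Δx, when Δx is increased to 5 times its original value, Δp_min decreases to 1/5 of its original value.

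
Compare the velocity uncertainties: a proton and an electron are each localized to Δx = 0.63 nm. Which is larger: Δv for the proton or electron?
The electron has the larger minimum velocity uncertainty, by a ratio of 1836.2.

For both particles, Δp_min = ℏ/(2Δx) = 8.370e-26 kg·m/s (same for both).

The velocity uncertainty is Δv = Δp/m:
- proton: Δv = 8.370e-26 / 1.673e-27 = 5.004e+01 m/s = 50.039 m/s
- electron: Δv = 8.370e-26 / 9.109e-31 = 9.188e+04 m/s = 91.879 km/s

Ratio: 9.188e+04 / 5.004e+01 = 1836.2

The lighter particle has larger velocity uncertainty because Δv ∝ 1/m.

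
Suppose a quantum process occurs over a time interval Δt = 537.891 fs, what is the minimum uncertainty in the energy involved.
611.845 μeV

Using the energy-time uncertainty principle:
ΔEΔt ≥ ℏ/2

The minimum uncertainty in energy is:
ΔE_min = ℏ/(2Δt)
ΔE_min = (1.055e-34 J·s) / (2 × 5.379e-13 s)
ΔE_min = 9.803e-23 J = 611.845 μeV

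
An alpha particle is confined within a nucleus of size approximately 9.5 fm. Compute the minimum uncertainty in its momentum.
5.550 × 10^-21 kg·m/s

Using the Heisenberg uncertainty principle:
ΔxΔp ≥ ℏ/2

With Δx ≈ L = 9.500e-15 m (the confinement size):
Δp_min = ℏ/(2Δx)
Δp_min = (1.055e-34 J·s) / (2 × 9.500e-15 m)
Δp_min = 5.550e-21 kg·m/s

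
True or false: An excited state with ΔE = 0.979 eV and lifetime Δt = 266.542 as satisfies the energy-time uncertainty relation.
No, it violates the uncertainty relation.

Calculate the product ΔEΔt:
ΔE = 0.979 eV = 1.569e-19 J
ΔEΔt = (1.569e-19 J) × (2.665e-16 s)
ΔEΔt = 4.181e-35 J·s

Compare to the minimum allowed value ℏ/2:
ℏ/2 = 5.273e-35 J·s

Since ΔEΔt = 4.181e-35 J·s < 5.273e-35 J·s = ℏ/2,
this violates the uncertainty relation.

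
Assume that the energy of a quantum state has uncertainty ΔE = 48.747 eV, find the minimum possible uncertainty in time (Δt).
6.751 as

Using the energy-time uncertainty principle:
ΔEΔt ≥ ℏ/2

The minimum uncertainty in time is:
Δt_min = ℏ/(2ΔE)
Δt_min = (1.055e-34 J·s) / (2 × 7.810e-18 J)
Δt_min = 6.751e-18 s = 6.751 as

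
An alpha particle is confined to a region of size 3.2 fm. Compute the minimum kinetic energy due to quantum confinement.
127.520 keV

Using the uncertainty principle:

1. Position uncertainty: Δx ≈ 3.200e-15 m
2. Minimum momentum uncertainty: Δp = ℏ/(2Δx) = 1.648e-20 kg·m/s
3. Minimum kinetic energy:
   KE = (Δp)²/(2m) = (1.648e-20)²/(2 × 6.645e-27 kg)
   KE = 2.043e-14 J = 127.520 keV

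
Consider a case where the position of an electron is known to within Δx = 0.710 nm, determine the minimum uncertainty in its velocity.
81.527 km/s

Using the Heisenberg uncertainty principle and Δp = mΔv:
ΔxΔp ≥ ℏ/2
Δx(mΔv) ≥ ℏ/2

The minimum uncertainty in velocity is:
Δv_min = ℏ/(2mΔx)
Δv_min = (1.055e-34 J·s) / (2 × 9.109e-31 kg × 7.100e-10 m)
Δv_min = 8.153e+04 m/s = 81.527 km/s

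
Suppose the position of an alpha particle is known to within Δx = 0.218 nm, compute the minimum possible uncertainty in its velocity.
36.401 m/s

Using the Heisenberg uncertainty principle and Δp = mΔv:
ΔxΔp ≥ ℏ/2
Δx(mΔv) ≥ ℏ/2

The minimum uncertainty in velocity is:
Δv_min = ℏ/(2mΔx)
Δv_min = (1.055e-34 J·s) / (2 × 6.645e-27 kg × 2.180e-10 m)
Δv_min = 3.640e+01 m/s = 36.401 m/s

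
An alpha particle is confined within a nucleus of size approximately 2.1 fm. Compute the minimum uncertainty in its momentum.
2.511 × 10^-20 kg·m/s

Using the Heisenberg uncertainty principle:
ΔxΔp ≥ ℏ/2

With Δx ≈ L = 2.100e-15 m (the confinement size):
Δp_min = ℏ/(2Δx)
Δp_min = (1.055e-34 J·s) / (2 × 2.100e-15 m)
Δp_min = 2.511e-20 kg·m/s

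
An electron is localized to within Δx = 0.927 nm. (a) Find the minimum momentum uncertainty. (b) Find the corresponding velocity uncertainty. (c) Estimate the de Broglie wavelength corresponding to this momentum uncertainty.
(a) Δp_min = 5.688 × 10^-26 kg·m/s
(b) Δv_min = 62.442 km/s
(c) λ_dB = 11.649 nm

Step-by-step:

(a) From the uncertainty principle:
Δp_min = ℏ/(2Δx) = (1.055e-34 J·s)/(2 × 9.270e-10 m) = 5.688e-26 kg·m/s

(b) The velocity uncertainty:
Δv = Δp/m = (5.688e-26 kg·m/s)/(9.109e-31 kg) = 6.244e+04 m/s = 62.442 km/s

(c) The de Broglie wavelength for this momentum:
λ = h/p = (6.626e-34 J·s)/(5.688e-26 kg·m/s) = 1.165e-08 m = 11.649 nm

Note: The de Broglie wavelength is comparable to the localization size, as expected from wave-particle duality.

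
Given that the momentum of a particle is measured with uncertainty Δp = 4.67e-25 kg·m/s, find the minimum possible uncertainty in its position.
112.909 pm

Using the Heisenberg uncertainty principle:
ΔxΔp ≥ ℏ/2

The minimum uncertainty in position is:
Δx_min = ℏ/(2Δp)
Δx_min = (1.055e-34 J·s) / (2 × 4.670e-25 kg·m/s)
Δx_min = 1.129e-10 m = 112.909 pm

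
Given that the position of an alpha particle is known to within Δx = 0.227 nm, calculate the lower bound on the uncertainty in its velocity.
34.958 m/s

Using the Heisenberg uncertainty principle and Δp = mΔv:
ΔxΔp ≥ ℏ/2
Δx(mΔv) ≥ ℏ/2

The minimum uncertainty in velocity is:
Δv_min = ℏ/(2mΔx)
Δv_min = (1.055e-34 J·s) / (2 × 6.645e-27 kg × 2.270e-10 m)
Δv_min = 3.496e+01 m/s = 34.958 m/s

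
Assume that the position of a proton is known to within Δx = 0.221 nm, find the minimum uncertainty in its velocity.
142.645 m/s

Using the Heisenberg uncertainty principle and Δp = mΔv:
ΔxΔp ≥ ℏ/2
Δx(mΔv) ≥ ℏ/2

The minimum uncertainty in velocity is:
Δv_min = ℏ/(2mΔx)
Δv_min = (1.055e-34 J·s) / (2 × 1.673e-27 kg × 2.210e-10 m)
Δv_min = 1.426e+02 m/s = 142.645 m/s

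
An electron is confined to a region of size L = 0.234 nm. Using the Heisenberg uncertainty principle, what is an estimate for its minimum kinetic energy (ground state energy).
173.953 meV

Using the uncertainty principle to estimate ground state energy:

1. The position uncertainty is approximately the confinement size:
   Δx ≈ L = 2.340e-10 m

2. From ΔxΔp ≥ ℏ/2, the minimum momentum uncertainty is:
   Δp ≈ ℏ/(2L) = 2.253e-25 kg·m/s

3. The kinetic energy is approximately:
   KE ≈ (Δp)²/(2m) = (2.253e-25)²/(2 × 9.109e-31 kg)
   KE ≈ 2.787e-20 J = 173.953 meV

This is an order-of-magnitude estimate of the ground state energy.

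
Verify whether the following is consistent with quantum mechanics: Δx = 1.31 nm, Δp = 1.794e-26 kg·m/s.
No, it violates the uncertainty principle (impossible measurement).

Calculate the product ΔxΔp:
ΔxΔp = (1.310e-09 m) × (1.794e-26 kg·m/s)
ΔxΔp = 2.350e-35 J·s

Compare to the minimum allowed value ℏ/2:
ℏ/2 = 5.273e-35 J·s

Since ΔxΔp = 2.350e-35 J·s < 5.273e-35 J·s = ℏ/2,
the measurement violates the uncertainty principle.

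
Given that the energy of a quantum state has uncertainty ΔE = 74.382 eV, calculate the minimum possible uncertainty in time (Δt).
4.425 as

Using the energy-time uncertainty principle:
ΔEΔt ≥ ℏ/2

The minimum uncertainty in time is:
Δt_min = ℏ/(2ΔE)
Δt_min = (1.055e-34 J·s) / (2 × 1.192e-17 J)
Δt_min = 4.425e-18 s = 4.425 as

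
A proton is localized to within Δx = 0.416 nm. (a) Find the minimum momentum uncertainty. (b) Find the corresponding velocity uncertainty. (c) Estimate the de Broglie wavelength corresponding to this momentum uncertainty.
(a) Δp_min = 1.268 × 10^-25 kg·m/s
(b) Δv_min = 75.780 m/s
(c) λ_dB = 5.228 nm

Step-by-step:

(a) From the uncertainty principle:
Δp_min = ℏ/(2Δx) = (1.055e-34 J·s)/(2 × 4.160e-10 m) = 1.268e-25 kg·m/s

(b) The velocity uncertainty:
Δv = Δp/m = (1.268e-25 kg·m/s)/(1.673e-27 kg) = 7.578e+01 m/s = 75.780 m/s

(c) The de Broglie wavelength for this momentum:
λ = h/p = (6.626e-34 J·s)/(1.268e-25 kg·m/s) = 5.228e-09 m = 5.228 nm

Note: The de Broglie wavelength is comparable to the localization size, as expected from wave-particle duality.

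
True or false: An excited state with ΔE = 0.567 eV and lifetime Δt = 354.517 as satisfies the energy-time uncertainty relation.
No, it violates the uncertainty relation.

Calculate the product ΔEΔt:
ΔE = 0.567 eV = 9.084e-20 J
ΔEΔt = (9.084e-20 J) × (3.545e-16 s)
ΔEΔt = 3.221e-35 J·s

Compare to the minimum allowed value ℏ/2:
ℏ/2 = 5.273e-35 J·s

Since ΔEΔt = 3.221e-35 J·s < 5.273e-35 J·s = ℏ/2,
this violates the uncertainty relation.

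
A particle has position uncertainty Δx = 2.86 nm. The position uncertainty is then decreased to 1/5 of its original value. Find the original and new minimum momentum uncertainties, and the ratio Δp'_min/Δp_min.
Original Δp_min = 1.844 × 10^-26 kg·m/s; new Δp'_min = 9.218 × 10^-26 kg·m/s; ratio Δp'_min/Δp_min = 5.

From the uncertainty principle ΔxΔp ≥ ℏ/2, the minimum momentum uncertainty is Δp_min = ℏ/(2Δx).

Original (Δx = 2.86 nm = 2.860e-09 m):
Δp_min = (1.055e-34 J·s)/(2 × 2.860e-09 m) = 1.844e-26 kg·m/s

When Δx → (1/5)Δx:
Δp'_min = ℏ/(2 × (1/5)Δx) = 5 × ℏ/(2Δx) = 5 × Δp_min
Δp'_min = 5 × 1.844e-26 kg·m/s = 9.218e-26 kg·m/s

Since Δp_min ∝ 1/Δx, when Δx is decreased to 1/5 of its original value, Δp_min increases to 5 times its original value.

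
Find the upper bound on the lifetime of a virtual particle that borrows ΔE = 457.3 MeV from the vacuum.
7.197 × 10^-25 s

Using the energy-time uncertainty principle:
ΔEΔt ≥ ℏ/2

For a virtual particle borrowing energy ΔE, the maximum lifetime is:
Δt_max = ℏ/(2ΔE)

Converting energy:
ΔE = 457.3 MeV = 7.327e-11 J

Δt_max = (1.055e-34 J·s) / (2 × 7.327e-11 J)
Δt_max = 7.197e-25 s = 7.197 × 10^-25 s

Virtual particles with higher borrowed energy exist for shorter times.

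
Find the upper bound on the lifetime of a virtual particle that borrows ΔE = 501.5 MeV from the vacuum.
6.562 × 10^-25 s

Using the energy-time uncertainty principle:
ΔEΔt ≥ ℏ/2

For a virtual particle borrowing energy ΔE, the maximum lifetime is:
Δt_max = ℏ/(2ΔE)

Converting energy:
ΔE = 501.5 MeV = 8.035e-11 J

Δt_max = (1.055e-34 J·s) / (2 × 8.035e-11 J)
Δt_max = 6.562e-25 s = 6.562 × 10^-25 s

Virtual particles with higher borrowed energy exist for shorter times.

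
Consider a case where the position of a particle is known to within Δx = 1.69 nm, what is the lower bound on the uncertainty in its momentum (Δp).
3.120 × 10^-26 kg·m/s

Using the Heisenberg uncertainty principle:
ΔxΔp ≥ ℏ/2

The minimum uncertainty in momentum is:
Δp_min = ℏ/(2Δx)
Δp_min = (1.055e-34 J·s) / (2 × 1.690e-09 m)
Δp_min = 3.120e-26 kg·m/s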